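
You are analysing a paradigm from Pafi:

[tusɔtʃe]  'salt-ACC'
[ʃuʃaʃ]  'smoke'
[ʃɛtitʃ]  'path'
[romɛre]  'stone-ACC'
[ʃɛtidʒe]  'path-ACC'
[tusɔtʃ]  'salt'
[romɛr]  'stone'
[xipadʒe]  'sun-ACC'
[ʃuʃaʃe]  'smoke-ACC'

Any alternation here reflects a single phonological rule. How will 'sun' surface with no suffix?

[xipatʃ]

The stem for 'path' ends in [tʃ] in [ʃɛtitʃ] but [dʒ] in [ʃɛtidʒe].
But 'salt' keeps [tʃ] in both environments ([tusɔtʃ], [tusɔtʃe]), so there is no rule changing /tʃ/ to [dʒ] before the ACC suffix.
The underlying segment must be /dʒ/; voiced obstruents become voiceless word-finally, yielding [tʃ] there.
From [xipadʒe] the stem 'sun' is /xipadʒ/; word-finally this yields [xipatʃ].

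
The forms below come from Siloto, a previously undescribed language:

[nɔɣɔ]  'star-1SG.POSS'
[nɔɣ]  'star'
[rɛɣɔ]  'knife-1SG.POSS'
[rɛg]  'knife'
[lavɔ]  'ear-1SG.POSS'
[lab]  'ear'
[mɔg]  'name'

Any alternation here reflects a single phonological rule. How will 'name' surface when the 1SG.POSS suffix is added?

In [rɛɣɔ] and [rɛg] the final segment of 'knife' alternates: [ɣ] ~ [g].
But 'star' keeps [ɣ] in both environments ([nɔɣɔ], [nɔɣ]), so there is no rule changing /ɣ/ to [g] in isolation.
The alternation reflects intervocalic spirantization: voiced stops become fricatives between vowels. /g/ is underlying.
From [mɔg] the stem 'name' is /mɔg/; between vowels this yields [mɔɣɔ].

[mɔɣɔ]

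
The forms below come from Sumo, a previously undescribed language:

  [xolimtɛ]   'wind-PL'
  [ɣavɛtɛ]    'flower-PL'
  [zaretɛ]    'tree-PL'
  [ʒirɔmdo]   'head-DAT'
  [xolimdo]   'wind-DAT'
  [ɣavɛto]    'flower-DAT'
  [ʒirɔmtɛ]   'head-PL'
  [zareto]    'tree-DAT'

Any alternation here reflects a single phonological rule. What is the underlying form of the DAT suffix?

/-do/

The DAT suffix surfaces as [-do] and [-to], depending on the final segment of the stem.
By contrast the PL suffix keeps its initial [t] throughout — that segment must be underlying.
The DAT suffix is therefore /-do/ underlyingly, with post-vocalic devoicing: voiced stops become voiceless after a vowel.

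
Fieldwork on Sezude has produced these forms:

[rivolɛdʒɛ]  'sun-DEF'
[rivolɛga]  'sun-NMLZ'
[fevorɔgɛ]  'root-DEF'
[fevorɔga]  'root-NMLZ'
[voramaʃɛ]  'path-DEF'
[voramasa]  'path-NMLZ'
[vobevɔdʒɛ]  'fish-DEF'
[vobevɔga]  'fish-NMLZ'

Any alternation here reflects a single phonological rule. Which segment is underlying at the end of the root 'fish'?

In [vobevɔdʒɛ] and [vobevɔga] the final segment of 'fish' alternates: [dʒ] ~ [g].
But 'root' keeps [g] in both environments ([fevorɔgɛ], [fevorɔga]), so there is no rule changing /g/ to [dʒ] before the DEF suffix.
The alternation reflects depalatalization: palato-alveolar /dʒ/ and /ʃ/ become [g] and [s] when no front vowel follows. /dʒ/ is underlying.

/dʒ/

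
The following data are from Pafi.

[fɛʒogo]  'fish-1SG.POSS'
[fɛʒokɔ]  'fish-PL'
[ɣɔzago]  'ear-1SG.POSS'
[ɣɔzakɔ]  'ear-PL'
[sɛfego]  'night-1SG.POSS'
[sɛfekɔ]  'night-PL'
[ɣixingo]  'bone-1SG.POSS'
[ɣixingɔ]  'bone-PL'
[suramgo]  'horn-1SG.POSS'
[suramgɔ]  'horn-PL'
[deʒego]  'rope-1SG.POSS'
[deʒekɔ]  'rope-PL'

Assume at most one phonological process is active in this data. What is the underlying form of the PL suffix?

/-kɔ/

The PL suffix surfaces as [-gɔ] and [-kɔ], depending on the final segment of the stem.
By contrast the 1SG.POSS suffix keeps its initial [g] throughout — that segment must be underlying.
So the underlying form is /-kɔ/, and voiceless stops become voiced after a nasal.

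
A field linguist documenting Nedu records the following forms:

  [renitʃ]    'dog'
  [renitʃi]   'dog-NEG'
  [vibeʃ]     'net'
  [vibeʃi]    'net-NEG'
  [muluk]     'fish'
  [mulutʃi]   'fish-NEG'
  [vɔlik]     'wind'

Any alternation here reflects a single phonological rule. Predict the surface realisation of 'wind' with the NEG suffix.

'fish' shows [k] ~ [tʃ] at the end of the stem ([muluk] vs [mulutʃi]).
But 'dog' keeps [tʃ] in both environments ([renitʃ], [renitʃi]), so there is no rule changing /tʃ/ to [k] in isolation.
So /k/ is underlying, and a rule of palatalization before a front vowel — /k/ becomes palato-alveolar [tʃ] before a front vowel — gives [tʃ].
The one attested form of 'wind', [vɔlik], shows underlying /vɔlik/. Applying the same rule before a front vowel gives [vɔlitʃi].

[vɔlitʃi]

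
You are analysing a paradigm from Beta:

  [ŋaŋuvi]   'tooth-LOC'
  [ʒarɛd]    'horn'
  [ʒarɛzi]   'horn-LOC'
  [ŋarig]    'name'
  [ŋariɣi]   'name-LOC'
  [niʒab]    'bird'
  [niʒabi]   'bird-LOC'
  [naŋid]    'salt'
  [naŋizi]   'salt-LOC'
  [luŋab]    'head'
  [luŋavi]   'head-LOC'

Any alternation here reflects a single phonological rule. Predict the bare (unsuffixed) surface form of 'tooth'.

[ŋaŋub]

The root 'head' surfaces as [luŋab] and [luŋavi], with a stem-final [b] ~ [v] alternation.
Compare 'bird', with invariant [b] in [niʒab] and [niʒabi]: an analysis with underlying /b/ and a rule producing [v] before the LOC suffix would wrongly predict alternation here too.
So /v/ is underlying, and a rule of word-final hardening — voiced fricatives become stops word-finally — gives [b].
The one attested form of 'tooth', [ŋaŋuvi], shows underlying /ŋaŋuv/. Applying the same rule word-finally gives [ŋaŋub].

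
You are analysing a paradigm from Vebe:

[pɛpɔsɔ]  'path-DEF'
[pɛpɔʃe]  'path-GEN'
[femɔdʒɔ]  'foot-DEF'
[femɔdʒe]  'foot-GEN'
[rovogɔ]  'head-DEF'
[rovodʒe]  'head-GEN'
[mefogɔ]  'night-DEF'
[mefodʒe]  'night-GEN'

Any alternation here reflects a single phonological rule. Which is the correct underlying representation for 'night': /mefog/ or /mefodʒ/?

The root 'night' surfaces as [mefogɔ] and [mefodʒe], with a stem-final [g] ~ [dʒ] alternation.
But 'foot' keeps [dʒ] in both environments ([femɔdʒɔ], [femɔdʒe]), so there is no rule changing /dʒ/ to [g] before the DEF suffix.
So /g/ is underlying, and a rule of palatalization before a front vowel — /g/ and /s/ become palato-alveolar [dʒ] and [ʃ] before a front vowel — gives [dʒ].

/mefog/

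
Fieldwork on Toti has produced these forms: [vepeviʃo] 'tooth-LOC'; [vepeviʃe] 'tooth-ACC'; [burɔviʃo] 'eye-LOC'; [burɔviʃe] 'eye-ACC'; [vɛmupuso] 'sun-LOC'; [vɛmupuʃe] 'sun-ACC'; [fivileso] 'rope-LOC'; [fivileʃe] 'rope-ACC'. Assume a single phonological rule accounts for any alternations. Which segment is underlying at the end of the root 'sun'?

/s/

'sun' shows [s] ~ [ʃ] at the end of the stem ([vɛmupuso] vs [vɛmupuʃe]).
The stem 'eye' ([burɔviʃo], [burɔviʃe]) shows [ʃ] unchanged in both environments, so [ʃ] cannot be basic with [s] derived before the LOC suffix.
The alternation reflects palatalization before a front vowel: /s/ becomes palato-alveolar [ʃ] before a front vowel. /s/ is underlying.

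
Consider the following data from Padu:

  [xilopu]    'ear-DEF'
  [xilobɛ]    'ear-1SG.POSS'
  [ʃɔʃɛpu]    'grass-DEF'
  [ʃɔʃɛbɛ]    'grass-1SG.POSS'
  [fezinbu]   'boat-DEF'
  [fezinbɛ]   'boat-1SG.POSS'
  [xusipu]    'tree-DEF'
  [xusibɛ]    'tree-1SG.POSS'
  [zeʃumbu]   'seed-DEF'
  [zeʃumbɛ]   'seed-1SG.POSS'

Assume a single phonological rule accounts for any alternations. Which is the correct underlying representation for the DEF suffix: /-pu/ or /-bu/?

/-pu/

The DEF suffix surfaces as [-bu] and [-pu], depending on the final segment of the stem.
The 1SG.POSS suffix, which begins with [b], is invariant after every stem; so [b] is not altered by any rule here.
So the underlying form is /-pu/, and voiceless stops become voiced after a nasal.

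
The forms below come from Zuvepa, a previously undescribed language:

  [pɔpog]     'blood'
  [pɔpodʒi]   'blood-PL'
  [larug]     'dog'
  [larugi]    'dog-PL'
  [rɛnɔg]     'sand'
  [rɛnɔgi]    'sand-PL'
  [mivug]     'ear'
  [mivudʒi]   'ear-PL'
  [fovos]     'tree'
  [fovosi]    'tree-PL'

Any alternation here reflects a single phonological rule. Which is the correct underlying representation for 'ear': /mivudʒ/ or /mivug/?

In [mivug] and [mivudʒi] the final segment of 'ear' alternates: [g] ~ [dʒ].
The stem 'sand' ([rɛnɔg], [rɛnɔgi]) shows [g] unchanged in both environments, so [g] cannot be basic with [dʒ] derived before the PL suffix.
The underlying segment must be /dʒ/; palato-alveolar /dʒ/ becomes [g] when no front vowel follows, yielding [g] there.

/mivudʒ/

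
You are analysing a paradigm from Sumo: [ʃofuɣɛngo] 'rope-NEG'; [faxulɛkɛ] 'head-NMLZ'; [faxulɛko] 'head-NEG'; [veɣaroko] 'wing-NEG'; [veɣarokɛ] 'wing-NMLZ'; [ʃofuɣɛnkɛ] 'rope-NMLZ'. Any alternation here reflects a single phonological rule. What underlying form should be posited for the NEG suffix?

/-go/

The NEG suffix surfaces as [-go] and [-ko], depending on the final segment of the stem.
By contrast the NMLZ suffix keeps its initial [k] throughout — that segment must be underlying.
The NEG suffix is therefore /-go/ underlyingly, with post-vocalic devoicing: voiced stops become voiceless after a vowel.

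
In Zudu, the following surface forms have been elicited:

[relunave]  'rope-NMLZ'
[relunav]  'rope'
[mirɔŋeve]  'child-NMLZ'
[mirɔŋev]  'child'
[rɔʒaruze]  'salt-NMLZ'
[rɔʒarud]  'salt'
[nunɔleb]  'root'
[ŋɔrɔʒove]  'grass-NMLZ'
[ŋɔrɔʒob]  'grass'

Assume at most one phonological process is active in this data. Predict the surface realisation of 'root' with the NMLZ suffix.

[nunɔleve]

The root 'grass' surfaces as [ŋɔrɔʒove] and [ŋɔrɔʒob], with a stem-final [v] ~ [b] alternation.
The stem 'rope' ([relunave], [relunav]) shows [v] unchanged in both environments, so [v] cannot be basic with [b] derived in isolation.
The underlying segment must be /b/; voiced stops become fricatives between vowels, yielding [v] there.
The one attested form of 'root', [nunɔleb], shows underlying /nunɔleb/. Applying the same rule between vowels gives [nunɔleve].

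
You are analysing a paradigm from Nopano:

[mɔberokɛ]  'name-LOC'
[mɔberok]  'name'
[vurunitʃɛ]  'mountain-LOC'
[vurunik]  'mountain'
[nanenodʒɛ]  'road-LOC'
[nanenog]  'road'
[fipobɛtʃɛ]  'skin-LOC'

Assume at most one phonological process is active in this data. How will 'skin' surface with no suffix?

[fipobɛk]

'mountain' shows [tʃ] ~ [k] at the end of the stem ([vurunitʃɛ] vs [vurunik]).
Compare 'name', with invariant [k] in [mɔberokɛ] and [mɔberok]: an analysis with underlying /k/ and a rule producing [tʃ] before the LOC suffix would wrongly predict alternation here too.
Therefore /tʃ/ is basic and [k] is derived by depalatalization (palato-alveolar /tʃ/ and /dʒ/ become [k] and [g] when no front vowel follows).
The one attested form of 'skin', [fipobɛtʃɛ], shows underlying /fipobɛtʃ/. Applying the same rule when no front vowel follows gives [fipobɛk].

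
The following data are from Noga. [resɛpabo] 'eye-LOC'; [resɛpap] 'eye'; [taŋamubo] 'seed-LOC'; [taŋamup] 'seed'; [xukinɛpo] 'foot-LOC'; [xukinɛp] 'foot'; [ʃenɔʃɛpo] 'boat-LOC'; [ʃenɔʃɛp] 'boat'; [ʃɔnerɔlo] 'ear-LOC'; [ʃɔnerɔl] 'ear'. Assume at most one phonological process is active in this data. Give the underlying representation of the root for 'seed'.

In [taŋamubo] and [taŋamup] the final segment of 'seed' alternates: [b] ~ [p].
The stem 'boat' ([ʃenɔʃɛpo], [ʃenɔʃɛp]) shows [p] unchanged in both environments, so [p] cannot be basic with [b] derived before the LOC suffix.
Therefore /b/ is basic and [p] is derived by word-final obstruent devoicing (voiced obstruents become voiceless word-finally).

/taŋamub/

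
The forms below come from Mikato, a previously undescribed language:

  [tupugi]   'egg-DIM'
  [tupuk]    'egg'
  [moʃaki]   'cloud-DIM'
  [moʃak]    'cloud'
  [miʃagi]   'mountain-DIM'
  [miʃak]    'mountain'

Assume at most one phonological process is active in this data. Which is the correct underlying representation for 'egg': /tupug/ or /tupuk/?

/tupug/

The root 'egg' surfaces as [tupugi] and [tupuk], with a stem-final [g] ~ [k] alternation.
But 'cloud' keeps [k] in both environments ([moʃaki], [moʃak]), so there is no rule changing /k/ to [g] before the DIM suffix.
Therefore /g/ is basic and [k] is derived by word-final obstruent devoicing (voiced obstruents become voiceless word-finally).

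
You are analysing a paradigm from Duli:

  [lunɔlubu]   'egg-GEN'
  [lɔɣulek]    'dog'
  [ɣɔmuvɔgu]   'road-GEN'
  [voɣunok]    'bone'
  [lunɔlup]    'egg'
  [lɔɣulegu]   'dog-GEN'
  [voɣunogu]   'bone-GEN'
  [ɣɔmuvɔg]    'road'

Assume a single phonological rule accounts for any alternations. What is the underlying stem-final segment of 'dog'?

/k/

The root 'dog' surfaces as [lɔɣulegu] and [lɔɣulek], with a stem-final [g] ~ [k] alternation.
Compare 'road', with invariant [g] in [ɣɔmuvɔgu] and [ɣɔmuvɔg]: an analysis with underlying /g/ and a rule producing [k] in isolation would wrongly predict alternation here too.
The alternation reflects intervocalic voicing: voiceless stops become voiced between vowels. /k/ is underlying.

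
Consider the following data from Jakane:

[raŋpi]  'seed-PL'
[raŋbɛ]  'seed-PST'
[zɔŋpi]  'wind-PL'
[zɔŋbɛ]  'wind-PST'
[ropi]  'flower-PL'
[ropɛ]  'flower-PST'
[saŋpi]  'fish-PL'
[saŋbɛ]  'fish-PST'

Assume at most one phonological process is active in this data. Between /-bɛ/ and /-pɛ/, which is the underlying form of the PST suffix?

/-bɛ/

The PST suffix surfaces as [-bɛ] and [-pɛ], depending on the final segment of the stem.
By contrast the PL suffix keeps its initial [p] throughout — that segment must be underlying.
So the underlying form is /-bɛ/, and voiced stops become voiceless after a vowel.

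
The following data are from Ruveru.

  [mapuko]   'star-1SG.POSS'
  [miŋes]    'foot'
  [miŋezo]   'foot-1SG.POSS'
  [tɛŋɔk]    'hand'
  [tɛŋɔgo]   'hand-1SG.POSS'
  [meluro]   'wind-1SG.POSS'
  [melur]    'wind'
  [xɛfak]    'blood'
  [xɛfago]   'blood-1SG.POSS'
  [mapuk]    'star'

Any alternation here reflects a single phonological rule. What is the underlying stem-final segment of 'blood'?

/g/

'blood' shows [g] ~ [k] at the end of the stem ([xɛfago] vs [xɛfak]).
The stem 'star' ([mapuko], [mapuk]) shows [k] unchanged in both environments, so [k] cannot be basic with [g] derived before the 1SG.POSS suffix.
Therefore /g/ is basic and [k] is derived by word-final obstruent devoicing (voiced obstruents become voiceless word-finally).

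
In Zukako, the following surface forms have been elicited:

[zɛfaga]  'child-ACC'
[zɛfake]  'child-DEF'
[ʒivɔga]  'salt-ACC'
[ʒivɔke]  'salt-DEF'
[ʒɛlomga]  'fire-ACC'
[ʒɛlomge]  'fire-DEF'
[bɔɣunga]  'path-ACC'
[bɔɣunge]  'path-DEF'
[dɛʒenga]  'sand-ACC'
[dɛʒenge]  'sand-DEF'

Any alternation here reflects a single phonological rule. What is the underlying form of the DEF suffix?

The DEF morpheme has two allomorphs, [-ge] and [-ke].
By contrast the ACC suffix keeps its initial [g] throughout — that segment must be underlying.
So the underlying form is /-ke/, and voiceless stops become voiced after a nasal.

/-ke/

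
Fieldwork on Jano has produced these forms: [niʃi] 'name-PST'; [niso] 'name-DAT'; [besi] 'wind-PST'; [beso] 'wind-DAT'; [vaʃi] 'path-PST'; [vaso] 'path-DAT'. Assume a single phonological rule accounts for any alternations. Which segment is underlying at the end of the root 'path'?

/ʃ/

In [vaʃi] and [vaso] the final segment of 'path' alternates: [ʃ] ~ [s].
But 'wind' keeps [s] in both environments ([besi], [beso]), so there is no rule changing /s/ to [ʃ] before the PST suffix.
The alternation reflects depalatalization: palato-alveolar /ʃ/ becomes [s] when no front vowel follows. /ʃ/ is underlying.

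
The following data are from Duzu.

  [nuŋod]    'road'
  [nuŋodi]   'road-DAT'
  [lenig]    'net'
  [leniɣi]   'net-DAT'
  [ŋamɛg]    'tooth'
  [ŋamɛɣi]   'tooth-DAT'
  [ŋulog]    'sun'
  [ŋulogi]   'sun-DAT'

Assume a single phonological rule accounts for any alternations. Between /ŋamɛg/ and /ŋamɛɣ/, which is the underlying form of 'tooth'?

/ŋamɛɣ/

The stem for 'tooth' ends in [g] in [ŋamɛg] but [ɣ] in [ŋamɛɣi].
But 'sun' keeps [g] in both environments ([ŋulog], [ŋulogi]), so there is no rule changing /g/ to [ɣ] before the DAT suffix.
So /ɣ/ is underlying, and a rule of word-final hardening — voiced fricatives become stops word-finally — gives [g].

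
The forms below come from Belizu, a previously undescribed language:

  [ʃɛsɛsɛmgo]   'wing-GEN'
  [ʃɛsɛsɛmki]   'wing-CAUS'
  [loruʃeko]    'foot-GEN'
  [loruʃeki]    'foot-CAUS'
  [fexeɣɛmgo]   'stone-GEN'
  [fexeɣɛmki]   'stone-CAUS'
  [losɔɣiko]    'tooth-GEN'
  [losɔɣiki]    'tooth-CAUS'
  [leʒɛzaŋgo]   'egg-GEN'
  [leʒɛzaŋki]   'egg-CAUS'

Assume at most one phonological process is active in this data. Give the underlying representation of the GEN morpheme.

The GEN morpheme has two allomorphs, [-go] and [-ko].
The CAUS suffix, which begins with [k], is invariant after every stem; so [k] is not altered by any rule here.
So the underlying form is /-go/, and voiced stops become voiceless after a vowel.

/-go/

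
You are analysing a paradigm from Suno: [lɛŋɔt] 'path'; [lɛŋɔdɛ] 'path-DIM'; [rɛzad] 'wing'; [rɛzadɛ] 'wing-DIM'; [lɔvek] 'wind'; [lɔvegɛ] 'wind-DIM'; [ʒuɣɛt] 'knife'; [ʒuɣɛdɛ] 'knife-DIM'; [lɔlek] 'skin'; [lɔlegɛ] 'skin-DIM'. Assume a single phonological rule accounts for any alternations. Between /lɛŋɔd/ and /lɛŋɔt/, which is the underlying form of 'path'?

/lɛŋɔt/

In [lɛŋɔt] and [lɛŋɔdɛ] the final segment of 'path' alternates: [t] ~ [d].
Compare 'wing', with invariant [d] in [rɛzad] and [rɛzadɛ]: an analysis with underlying /d/ and a rule producing [t] in isolation would wrongly predict alternation here too.
The alternation reflects intervocalic voicing: voiceless stops become voiced between vowels. /t/ is underlying.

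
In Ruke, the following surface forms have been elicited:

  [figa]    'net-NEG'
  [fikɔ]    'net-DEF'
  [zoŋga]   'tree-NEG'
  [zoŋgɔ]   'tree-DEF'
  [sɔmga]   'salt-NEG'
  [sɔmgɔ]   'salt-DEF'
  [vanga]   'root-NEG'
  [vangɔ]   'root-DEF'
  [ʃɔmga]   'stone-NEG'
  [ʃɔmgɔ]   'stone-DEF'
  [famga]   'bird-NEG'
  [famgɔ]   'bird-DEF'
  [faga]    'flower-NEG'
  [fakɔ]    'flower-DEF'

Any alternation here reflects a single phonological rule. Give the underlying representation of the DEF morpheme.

/-kɔ/

The DEF suffix surfaces as [-gɔ] and [-kɔ], depending on the final segment of the stem.
By contrast the NEG suffix keeps its initial [g] throughout — that segment must be underlying.
So the underlying form is /-kɔ/, and voiceless stops become voiced after a nasal.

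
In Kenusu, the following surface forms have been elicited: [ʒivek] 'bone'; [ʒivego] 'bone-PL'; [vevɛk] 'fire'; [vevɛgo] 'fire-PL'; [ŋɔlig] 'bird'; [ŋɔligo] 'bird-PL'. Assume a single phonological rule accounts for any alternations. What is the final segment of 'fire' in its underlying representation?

In [vevɛk] and [vevɛgo] the final segment of 'fire' alternates: [k] ~ [g].
If /g/ were underlying and a rule turned it into [k] in isolation, 'bird' would also alternate; but it has [g] in both [ŋɔlig] and [ŋɔligo].
The underlying segment must be /k/; voiceless stops become voiced between vowels, yielding [g] there.

/k/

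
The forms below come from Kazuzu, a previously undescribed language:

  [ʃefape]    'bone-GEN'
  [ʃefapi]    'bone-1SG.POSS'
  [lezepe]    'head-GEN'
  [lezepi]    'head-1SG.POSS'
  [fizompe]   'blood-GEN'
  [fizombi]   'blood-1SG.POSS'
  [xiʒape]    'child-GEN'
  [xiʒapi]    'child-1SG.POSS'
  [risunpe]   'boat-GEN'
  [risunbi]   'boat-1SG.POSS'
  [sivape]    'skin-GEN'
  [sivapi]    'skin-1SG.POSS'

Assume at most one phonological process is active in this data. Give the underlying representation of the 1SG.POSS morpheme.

The 1SG.POSS morpheme has two allomorphs, [-bi] and [-pi].
The GEN suffix, which begins with [p], is invariant after every stem; so [p] is not altered by any rule here.
The 1SG.POSS suffix is therefore /-bi/ underlyingly, with post-vocalic devoicing: voiced stops become voiceless after a vowel.

/-bi/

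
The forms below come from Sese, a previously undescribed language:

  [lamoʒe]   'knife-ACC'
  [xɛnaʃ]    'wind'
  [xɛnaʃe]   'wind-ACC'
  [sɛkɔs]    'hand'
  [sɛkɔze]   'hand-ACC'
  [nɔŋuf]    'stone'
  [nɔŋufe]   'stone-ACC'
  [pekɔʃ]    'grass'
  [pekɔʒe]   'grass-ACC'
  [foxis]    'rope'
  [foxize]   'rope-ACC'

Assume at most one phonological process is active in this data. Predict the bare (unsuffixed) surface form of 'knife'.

[lamoʃ]

The root 'grass' surfaces as [pekɔʃ] and [pekɔʒe], with a stem-final [ʃ] ~ [ʒ] alternation.
But 'wind' keeps [ʃ] in both environments ([xɛnaʃ], [xɛnaʃe]), so there is no rule changing /ʃ/ to [ʒ] before the ACC suffix.
So /ʒ/ is underlying, and a rule of word-final obstruent devoicing — voiced obstruents become voiceless word-finally — gives [ʃ].
From [lamoʒe] the stem 'knife' is /lamoʒ/; word-finally this yields [lamoʃ].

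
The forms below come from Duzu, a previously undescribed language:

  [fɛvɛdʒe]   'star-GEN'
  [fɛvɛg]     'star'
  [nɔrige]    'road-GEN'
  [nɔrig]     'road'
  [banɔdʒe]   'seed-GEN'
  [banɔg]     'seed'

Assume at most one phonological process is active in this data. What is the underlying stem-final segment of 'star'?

The stem for 'star' ends in [dʒ] in [fɛvɛdʒe] but [g] in [fɛvɛg].
If /g/ were underlying and a rule turned it into [dʒ] before the GEN suffix, 'road' would also alternate; but it has [g] in both [nɔrige] and [nɔrig].
Therefore /dʒ/ is basic and [g] is derived by depalatalization (palato-alveolar /dʒ/ becomes [g] when no front vowel follows).

/dʒ/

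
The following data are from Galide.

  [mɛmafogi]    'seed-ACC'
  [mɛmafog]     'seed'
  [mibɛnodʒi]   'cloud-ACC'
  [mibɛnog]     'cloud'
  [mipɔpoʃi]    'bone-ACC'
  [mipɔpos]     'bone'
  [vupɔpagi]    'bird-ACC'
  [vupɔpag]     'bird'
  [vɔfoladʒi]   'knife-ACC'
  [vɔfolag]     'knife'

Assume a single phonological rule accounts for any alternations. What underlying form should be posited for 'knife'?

The stem for 'knife' ends in [dʒ] in [vɔfoladʒi] but [g] in [vɔfolag].
But 'bird' keeps [g] in both environments ([vupɔpagi], [vupɔpag]), so there is no rule changing /g/ to [dʒ] before the ACC suffix.
Therefore /dʒ/ is basic and [g] is derived by depalatalization (palato-alveolar /dʒ/ and /ʃ/ become [g] and [s] when no front vowel follows).

/vɔfoladʒ/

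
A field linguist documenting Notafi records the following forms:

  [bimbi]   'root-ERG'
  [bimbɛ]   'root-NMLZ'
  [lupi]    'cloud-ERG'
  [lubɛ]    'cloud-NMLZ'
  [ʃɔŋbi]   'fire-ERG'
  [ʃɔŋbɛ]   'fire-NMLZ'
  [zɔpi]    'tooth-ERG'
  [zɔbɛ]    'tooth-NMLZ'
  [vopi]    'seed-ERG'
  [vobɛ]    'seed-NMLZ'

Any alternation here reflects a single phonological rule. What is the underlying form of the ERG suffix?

The ERG morpheme has two allomorphs, [-bi] and [-pi].
The NMLZ suffix, which begins with [b], is invariant after every stem; so [b] is not altered by any rule here.
The ERG suffix is therefore /-pi/ underlyingly, with post-nasal voicing: voiceless stops become voiced after a nasal.

/-pi/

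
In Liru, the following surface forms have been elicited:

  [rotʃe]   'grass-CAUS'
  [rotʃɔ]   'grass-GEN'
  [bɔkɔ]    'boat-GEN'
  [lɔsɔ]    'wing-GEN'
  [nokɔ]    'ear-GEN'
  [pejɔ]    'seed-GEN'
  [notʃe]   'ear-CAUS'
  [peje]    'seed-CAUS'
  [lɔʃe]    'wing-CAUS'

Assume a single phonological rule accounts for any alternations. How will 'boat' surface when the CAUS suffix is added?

[bɔtʃe]

'ear' shows [tʃ] ~ [k] at the end of the stem ([notʃe] vs [nokɔ]).
If /tʃ/ were underlying and a rule turned it into [k] before the GEN suffix, 'grass' would also alternate; but it has [tʃ] in both [rotʃe] and [rotʃɔ].
Therefore /k/ is basic and [tʃ] is derived by palatalization before a front vowel (/k/ and /s/ become palato-alveolar [tʃ] and [ʃ] before a front vowel).
From [bɔkɔ] the stem 'boat' is /bɔk/; before a front vowel this yields [bɔtʃe].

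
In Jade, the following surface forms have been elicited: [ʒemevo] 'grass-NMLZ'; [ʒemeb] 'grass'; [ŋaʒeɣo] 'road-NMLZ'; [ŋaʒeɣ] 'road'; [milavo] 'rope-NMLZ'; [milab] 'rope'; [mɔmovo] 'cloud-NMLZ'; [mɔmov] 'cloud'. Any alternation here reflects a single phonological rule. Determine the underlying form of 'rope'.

The root 'rope' surfaces as [milavo] and [milab], with a stem-final [v] ~ [b] alternation.
If /v/ were underlying and a rule turned it into [b] in isolation, 'cloud' would also alternate; but it has [v] in both [mɔmovo] and [mɔmov].
Therefore /b/ is basic and [v] is derived by intervocalic spirantization (voiced stops become fricatives between vowels).
Hence 'rope' is /milab/ underlyingly.

/milab/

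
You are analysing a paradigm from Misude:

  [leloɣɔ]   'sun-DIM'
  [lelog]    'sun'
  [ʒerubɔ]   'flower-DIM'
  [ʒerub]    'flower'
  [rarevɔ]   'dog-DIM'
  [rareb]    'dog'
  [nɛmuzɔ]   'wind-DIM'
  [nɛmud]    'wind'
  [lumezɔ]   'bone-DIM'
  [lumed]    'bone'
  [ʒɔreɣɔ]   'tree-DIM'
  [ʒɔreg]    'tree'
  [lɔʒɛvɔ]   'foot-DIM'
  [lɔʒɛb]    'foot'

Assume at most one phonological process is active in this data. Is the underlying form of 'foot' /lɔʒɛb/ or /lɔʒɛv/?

/lɔʒɛv/

'foot' shows [v] ~ [b] at the end of the stem ([lɔʒɛvɔ] vs [lɔʒɛb]).
Compare 'flower', with invariant [b] in [ʒerubɔ] and [ʒerub]: an analysis with underlying /b/ and a rule producing [v] before the DIM suffix would wrongly predict alternation here too.
The alternation reflects word-final hardening: voiced fricatives become stops word-finally. /v/ is underlying.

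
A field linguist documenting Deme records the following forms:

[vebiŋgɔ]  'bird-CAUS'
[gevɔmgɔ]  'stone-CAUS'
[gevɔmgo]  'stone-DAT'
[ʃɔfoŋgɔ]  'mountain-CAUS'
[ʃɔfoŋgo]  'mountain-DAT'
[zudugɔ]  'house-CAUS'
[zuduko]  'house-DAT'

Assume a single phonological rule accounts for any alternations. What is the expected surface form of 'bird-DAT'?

The DAT suffix surfaces as [-go] and [-ko], depending on the final segment of the stem.
By contrast the CAUS suffix keeps its initial [g] throughout — that segment must be underlying.
So the underlying form is /-ko/, and voiceless stops become voiced after a nasal.
After 'bird', which ends in a nasal, the suffix surfaces as [-go], giving [vebiŋgo].

[vebiŋgo]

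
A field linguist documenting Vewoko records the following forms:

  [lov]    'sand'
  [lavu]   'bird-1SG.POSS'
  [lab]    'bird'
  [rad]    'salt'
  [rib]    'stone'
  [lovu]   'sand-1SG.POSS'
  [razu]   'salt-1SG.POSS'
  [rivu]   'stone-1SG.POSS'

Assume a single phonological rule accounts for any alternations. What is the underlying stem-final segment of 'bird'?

The stem for 'bird' ends in [b] in [lab] but [v] in [lavu].
If /v/ were underlying and a rule turned it into [b] in isolation, 'sand' would also alternate; but it has [v] in both [lov] and [lovu].
The underlying segment must be /b/; voiced stops become fricatives between vowels, yielding [v] there.

/b/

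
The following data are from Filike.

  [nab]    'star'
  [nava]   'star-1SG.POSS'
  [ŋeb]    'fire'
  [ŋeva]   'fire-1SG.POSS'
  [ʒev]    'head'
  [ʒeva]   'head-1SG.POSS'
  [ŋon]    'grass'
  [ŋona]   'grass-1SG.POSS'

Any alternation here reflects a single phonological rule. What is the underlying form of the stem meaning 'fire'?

/ŋeb/

'fire' shows [b] ~ [v] at the end of the stem ([ŋeb] vs [ŋeva]).
But 'head' keeps [v] in both environments ([ʒev], [ʒeva]), so there is no rule changing /v/ to [b] in isolation.
The alternation reflects intervocalic spirantization: voiced stops become fricatives between vowels. /b/ is underlying.
Hence 'fire' is /ŋeb/ underlyingly.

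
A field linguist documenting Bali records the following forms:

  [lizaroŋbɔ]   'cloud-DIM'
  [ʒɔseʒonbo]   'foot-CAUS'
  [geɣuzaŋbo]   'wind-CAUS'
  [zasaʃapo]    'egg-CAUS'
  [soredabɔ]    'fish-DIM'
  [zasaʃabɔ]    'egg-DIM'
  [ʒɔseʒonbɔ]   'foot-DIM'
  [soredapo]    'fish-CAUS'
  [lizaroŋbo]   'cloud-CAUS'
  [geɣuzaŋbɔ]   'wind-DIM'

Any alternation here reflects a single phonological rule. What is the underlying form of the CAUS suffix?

The CAUS morpheme has two allomorphs, [-bo] and [-po].
By contrast the DIM suffix keeps its initial [b] throughout — that segment must be underlying.
So the underlying form is /-po/, and voiceless stops become voiced after a nasal.

/-po/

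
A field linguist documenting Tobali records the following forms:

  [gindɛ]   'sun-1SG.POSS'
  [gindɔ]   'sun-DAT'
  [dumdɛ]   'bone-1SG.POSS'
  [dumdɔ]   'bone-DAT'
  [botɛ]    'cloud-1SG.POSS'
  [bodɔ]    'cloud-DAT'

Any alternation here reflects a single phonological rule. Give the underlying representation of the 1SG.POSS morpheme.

/-tɛ/

The 1SG.POSS suffix surfaces as [-dɛ] and [-tɛ], depending on the final segment of the stem.
The DAT suffix, which begins with [d], is invariant after every stem; so [d] is not altered by any rule here.
The 1SG.POSS suffix is therefore /-tɛ/ underlyingly, with post-nasal voicing: voiceless stops become voiced after a nasal.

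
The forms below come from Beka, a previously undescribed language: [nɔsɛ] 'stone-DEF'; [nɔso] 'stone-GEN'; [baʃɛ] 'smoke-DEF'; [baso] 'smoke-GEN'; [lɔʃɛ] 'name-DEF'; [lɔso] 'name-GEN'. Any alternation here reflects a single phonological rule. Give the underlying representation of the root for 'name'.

'name' shows [ʃ] ~ [s] at the end of the stem ([lɔʃɛ] vs [lɔso]).
But 'stone' keeps [s] in both environments ([nɔsɛ], [nɔso]), so there is no rule changing /s/ to [ʃ] before the DEF suffix.
So /ʃ/ is underlying, and a rule of depalatalization — palato-alveolar /ʃ/ becomes [s] when no front vowel follows — gives [s].
So 'name' = /lɔʃ/.

/lɔʃ/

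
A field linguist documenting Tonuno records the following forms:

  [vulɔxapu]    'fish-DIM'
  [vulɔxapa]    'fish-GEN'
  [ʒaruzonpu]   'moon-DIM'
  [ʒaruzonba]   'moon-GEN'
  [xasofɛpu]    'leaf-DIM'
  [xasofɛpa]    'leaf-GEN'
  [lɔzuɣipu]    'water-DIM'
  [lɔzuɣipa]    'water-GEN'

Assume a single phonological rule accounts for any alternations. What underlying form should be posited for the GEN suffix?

/-ba/

The GEN suffix surfaces as [-ba] and [-pa], depending on the final segment of the stem.
By contrast the DIM suffix keeps its initial [p] throughout — that segment must be underlying.
So the underlying form is /-ba/, and voiced stops become voiceless after a vowel.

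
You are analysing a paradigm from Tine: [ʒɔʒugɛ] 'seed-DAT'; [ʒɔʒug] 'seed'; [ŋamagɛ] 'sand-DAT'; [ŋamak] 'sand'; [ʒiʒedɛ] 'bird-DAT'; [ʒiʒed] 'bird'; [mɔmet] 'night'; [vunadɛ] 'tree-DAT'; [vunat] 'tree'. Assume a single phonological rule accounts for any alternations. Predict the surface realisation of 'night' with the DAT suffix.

The stem for 'tree' ends in [d] in [vunadɛ] but [t] in [vunat].
The stem 'bird' ([ʒiʒedɛ], [ʒiʒed]) shows [d] unchanged in both environments, so [d] cannot be basic with [t] derived in isolation.
So /t/ is underlying, and a rule of intervocalic voicing — voiceless stops become voiced between vowels — gives [d].
The one attested form of 'night', [mɔmet], shows underlying /mɔmet/. Applying the same rule between vowels gives [mɔmedɛ].

[mɔmedɛ]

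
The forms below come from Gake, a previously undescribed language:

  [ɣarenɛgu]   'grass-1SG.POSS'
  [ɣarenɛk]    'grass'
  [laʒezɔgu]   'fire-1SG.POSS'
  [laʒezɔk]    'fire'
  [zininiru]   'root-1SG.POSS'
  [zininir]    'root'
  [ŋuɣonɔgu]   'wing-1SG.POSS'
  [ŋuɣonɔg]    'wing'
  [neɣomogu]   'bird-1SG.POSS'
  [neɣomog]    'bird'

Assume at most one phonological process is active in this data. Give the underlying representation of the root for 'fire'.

/laʒezɔk/

In [laʒezɔgu] and [laʒezɔk] the final segment of 'fire' alternates: [g] ~ [k].
The stem 'wing' ([ŋuɣonɔgu], [ŋuɣonɔg]) shows [g] unchanged in both environments, so [g] cannot be basic with [k] derived in isolation.
Therefore /k/ is basic and [g] is derived by intervocalic voicing (voiceless stops become voiced between vowels).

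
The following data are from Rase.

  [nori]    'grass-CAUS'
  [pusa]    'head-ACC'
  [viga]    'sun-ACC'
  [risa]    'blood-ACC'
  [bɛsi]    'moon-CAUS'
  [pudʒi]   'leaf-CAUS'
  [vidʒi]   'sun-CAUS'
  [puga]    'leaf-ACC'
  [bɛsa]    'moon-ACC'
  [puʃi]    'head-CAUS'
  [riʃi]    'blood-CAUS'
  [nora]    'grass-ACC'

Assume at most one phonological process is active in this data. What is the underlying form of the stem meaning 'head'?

/puʃ/

In [puʃi] and [pusa] the final segment of 'head' alternates: [ʃ] ~ [s].
The stem 'moon' ([bɛsi], [bɛsa]) shows [s] unchanged in both environments, so [s] cannot be basic with [ʃ] derived before the CAUS suffix.
So /ʃ/ is underlying, and a rule of depalatalization — palato-alveolar /dʒ/ and /ʃ/ become [g] and [s] when no front vowel follows — gives [s].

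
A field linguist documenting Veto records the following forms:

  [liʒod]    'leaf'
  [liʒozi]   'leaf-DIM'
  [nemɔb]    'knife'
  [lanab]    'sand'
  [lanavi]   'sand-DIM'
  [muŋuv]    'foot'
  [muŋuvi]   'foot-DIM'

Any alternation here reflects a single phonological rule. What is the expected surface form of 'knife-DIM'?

[nemɔvi]

In [lanab] and [lanavi] the final segment of 'sand' alternates: [b] ~ [v].
Compare 'foot', with invariant [v] in [muŋuv] and [muŋuvi]: an analysis with underlying /v/ and a rule producing [b] in isolation would wrongly predict alternation here too.
So /b/ is underlying, and a rule of intervocalic spirantization — voiced stops become fricatives between vowels — gives [v].
From [nemɔb] the stem 'knife' is /nemɔb/; between vowels this yields [nemɔvi].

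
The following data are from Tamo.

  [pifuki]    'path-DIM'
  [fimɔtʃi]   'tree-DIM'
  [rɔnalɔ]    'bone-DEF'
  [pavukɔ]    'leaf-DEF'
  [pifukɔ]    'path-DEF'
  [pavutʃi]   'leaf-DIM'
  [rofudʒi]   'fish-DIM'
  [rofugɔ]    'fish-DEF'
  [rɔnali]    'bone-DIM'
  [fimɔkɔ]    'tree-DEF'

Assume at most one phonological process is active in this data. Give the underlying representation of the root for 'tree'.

/fimɔtʃ/

'tree' shows [tʃ] ~ [k] at the end of the stem ([fimɔtʃi] vs [fimɔkɔ]).
Compare 'path', with invariant [k] in [pifuki] and [pifukɔ]: an analysis with underlying /k/ and a rule producing [tʃ] before the DIM suffix would wrongly predict alternation here too.
So /tʃ/ is underlying, and a rule of depalatalization — palato-alveolar /tʃ/ and /dʒ/ become [k] and [g] when no front vowel follows — gives [k].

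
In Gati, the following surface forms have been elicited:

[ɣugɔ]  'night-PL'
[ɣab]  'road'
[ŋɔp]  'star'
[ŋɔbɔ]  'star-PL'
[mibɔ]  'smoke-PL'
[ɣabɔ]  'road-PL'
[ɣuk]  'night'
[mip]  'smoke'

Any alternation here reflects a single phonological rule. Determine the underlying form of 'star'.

/ŋɔp/

The root 'star' surfaces as [ŋɔp] and [ŋɔbɔ], with a stem-final [p] ~ [b] alternation.
The stem 'road' ([ɣab], [ɣabɔ]) shows [b] unchanged in both environments, so [b] cannot be basic with [p] derived in isolation.
Therefore /p/ is basic and [b] is derived by intervocalic voicing (voiceless stops become voiced between vowels).
Hence 'star' is /ŋɔp/ underlyingly.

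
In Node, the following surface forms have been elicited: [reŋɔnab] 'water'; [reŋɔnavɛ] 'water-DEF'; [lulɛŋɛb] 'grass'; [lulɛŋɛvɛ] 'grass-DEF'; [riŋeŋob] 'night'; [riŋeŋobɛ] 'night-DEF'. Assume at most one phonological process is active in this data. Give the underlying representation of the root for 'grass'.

/lulɛŋɛv/

The root 'grass' surfaces as [lulɛŋɛb] and [lulɛŋɛvɛ], with a stem-final [b] ~ [v] alternation.
If /b/ were underlying and a rule turned it into [v] before the DEF suffix, 'night' would also alternate; but it has [b] in both [riŋeŋob] and [riŋeŋobɛ].
Therefore /v/ is basic and [b] is derived by word-final hardening (voiced fricatives become stops word-finally).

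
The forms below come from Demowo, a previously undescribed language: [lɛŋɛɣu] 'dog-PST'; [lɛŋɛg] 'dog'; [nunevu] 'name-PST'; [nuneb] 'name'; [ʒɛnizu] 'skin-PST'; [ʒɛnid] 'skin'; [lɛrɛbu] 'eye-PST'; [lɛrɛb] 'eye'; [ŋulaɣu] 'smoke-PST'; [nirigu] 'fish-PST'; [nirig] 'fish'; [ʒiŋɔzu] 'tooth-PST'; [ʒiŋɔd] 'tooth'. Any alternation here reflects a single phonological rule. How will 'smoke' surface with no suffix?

The root 'dog' surfaces as [lɛŋɛɣu] and [lɛŋɛg], with a stem-final [ɣ] ~ [g] alternation.
But 'fish' keeps [g] in both environments ([nirigu], [nirig]), so there is no rule changing /g/ to [ɣ] before the PST suffix.
The alternation reflects word-final hardening: voiced fricatives become stops word-finally. /ɣ/ is underlying.
From [ŋulaɣu] the stem 'smoke' is /ŋulaɣ/; word-finally this yields [ŋulag].

[ŋulag]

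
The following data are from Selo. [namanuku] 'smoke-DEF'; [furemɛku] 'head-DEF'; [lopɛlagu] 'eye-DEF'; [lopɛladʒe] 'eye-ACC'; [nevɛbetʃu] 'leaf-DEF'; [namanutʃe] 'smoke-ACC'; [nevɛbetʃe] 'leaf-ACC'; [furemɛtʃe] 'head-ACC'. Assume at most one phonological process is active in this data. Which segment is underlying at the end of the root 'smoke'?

In [namanuku] and [namanutʃe] the final segment of 'smoke' alternates: [k] ~ [tʃ].
But 'leaf' keeps [tʃ] in both environments ([nevɛbetʃu], [nevɛbetʃe]), so there is no rule changing /tʃ/ to [k] before the DEF suffix.
So /k/ is underlying, and a rule of palatalization before a front vowel — /k/ and /g/ become palato-alveolar [tʃ] and [dʒ] before a front vowel — gives [tʃ].

/k/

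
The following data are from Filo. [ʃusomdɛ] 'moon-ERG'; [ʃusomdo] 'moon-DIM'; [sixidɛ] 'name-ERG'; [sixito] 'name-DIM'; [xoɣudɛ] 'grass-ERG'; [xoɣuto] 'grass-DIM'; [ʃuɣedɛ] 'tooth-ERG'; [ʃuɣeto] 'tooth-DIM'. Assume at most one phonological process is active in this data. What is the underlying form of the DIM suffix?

The DIM suffix surfaces as [-do] and [-to], depending on the final segment of the stem.
By contrast the ERG suffix keeps its initial [d] throughout — that segment must be underlying.
So the underlying form is /-to/, and voiceless stops become voiced after a nasal.

/-to/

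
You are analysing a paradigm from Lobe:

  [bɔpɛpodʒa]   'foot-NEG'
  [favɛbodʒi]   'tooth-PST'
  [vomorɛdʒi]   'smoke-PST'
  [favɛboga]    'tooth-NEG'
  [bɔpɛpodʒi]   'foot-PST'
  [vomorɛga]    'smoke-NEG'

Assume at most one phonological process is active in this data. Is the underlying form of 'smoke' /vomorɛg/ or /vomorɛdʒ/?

The root 'smoke' surfaces as [vomorɛga] and [vomorɛdʒi], with a stem-final [g] ~ [dʒ] alternation.
But 'foot' keeps [dʒ] in both environments ([bɔpɛpodʒa], [bɔpɛpodʒi]), so there is no rule changing /dʒ/ to [g] before the NEG suffix.
The alternation reflects palatalization before a front vowel: /g/ becomes palato-alveolar [dʒ] before a front vowel. /g/ is underlying.

/vomorɛg/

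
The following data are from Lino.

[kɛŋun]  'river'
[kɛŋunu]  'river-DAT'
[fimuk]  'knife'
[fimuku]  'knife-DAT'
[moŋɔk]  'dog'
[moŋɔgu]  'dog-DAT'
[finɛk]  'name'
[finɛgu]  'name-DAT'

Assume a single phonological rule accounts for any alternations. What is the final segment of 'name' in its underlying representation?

In [finɛk] and [finɛgu] the final segment of 'name' alternates: [k] ~ [g].
Compare 'knife', with invariant [k] in [fimuk] and [fimuku]: an analysis with underlying /k/ and a rule producing [g] before the DAT suffix would wrongly predict alternation here too.
The underlying segment must be /g/; voiced obstruents become voiceless word-finally, yielding [k] there.

/g/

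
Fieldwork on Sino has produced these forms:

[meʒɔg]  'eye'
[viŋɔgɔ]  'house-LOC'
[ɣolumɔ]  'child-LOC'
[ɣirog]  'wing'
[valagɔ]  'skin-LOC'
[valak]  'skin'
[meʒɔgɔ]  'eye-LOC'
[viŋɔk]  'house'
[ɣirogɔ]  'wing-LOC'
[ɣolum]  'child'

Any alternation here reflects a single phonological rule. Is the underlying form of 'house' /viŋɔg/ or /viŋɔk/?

The root 'house' surfaces as [viŋɔgɔ] and [viŋɔk], with a stem-final [g] ~ [k] alternation.
But 'eye' keeps [g] in both environments ([meʒɔgɔ], [meʒɔg]), so there is no rule changing /g/ to [k] in isolation.
The underlying segment must be /k/; voiceless stops become voiced between vowels, yielding [g] there.

/viŋɔk/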